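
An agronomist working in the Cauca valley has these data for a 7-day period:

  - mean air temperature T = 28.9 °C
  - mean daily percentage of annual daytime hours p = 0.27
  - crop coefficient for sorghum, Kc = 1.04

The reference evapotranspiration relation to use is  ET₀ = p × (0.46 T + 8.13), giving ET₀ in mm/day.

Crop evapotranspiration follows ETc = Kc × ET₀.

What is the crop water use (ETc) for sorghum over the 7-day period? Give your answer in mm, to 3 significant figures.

ET₀ = 0.27 × (0.46 × 28.9 + 8.13) = 0.27 × 21.424 = 5.7845 mm/d
ETc = Kc × ET₀ = 1.04 × 5.7845 = 6.0159 mm/d
Over 7 days: 6.0159 × 7 = 42.111 mm

42.1 mm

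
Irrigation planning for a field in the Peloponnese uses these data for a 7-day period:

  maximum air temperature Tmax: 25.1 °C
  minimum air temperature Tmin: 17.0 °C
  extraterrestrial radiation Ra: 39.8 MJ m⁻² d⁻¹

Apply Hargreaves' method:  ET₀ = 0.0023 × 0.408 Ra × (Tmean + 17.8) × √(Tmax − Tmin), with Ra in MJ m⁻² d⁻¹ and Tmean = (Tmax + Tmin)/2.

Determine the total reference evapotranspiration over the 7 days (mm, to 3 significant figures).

Tmean = (25.1 + 17.0)/2 = 21.05 °C
0.408 Ra = 0.408 × 39.8 = 16.2384 mm/d equivalent
ET₀ = 0.0023 × 16.2384 × (21.05 + 17.8) × √8.1 = 0.0023 × 16.2384 × 38.85 × 2.8460 = 4.1295 mm/d
Over 7 days: 4.1295 × 7 = 28.907 mm

28.9 mm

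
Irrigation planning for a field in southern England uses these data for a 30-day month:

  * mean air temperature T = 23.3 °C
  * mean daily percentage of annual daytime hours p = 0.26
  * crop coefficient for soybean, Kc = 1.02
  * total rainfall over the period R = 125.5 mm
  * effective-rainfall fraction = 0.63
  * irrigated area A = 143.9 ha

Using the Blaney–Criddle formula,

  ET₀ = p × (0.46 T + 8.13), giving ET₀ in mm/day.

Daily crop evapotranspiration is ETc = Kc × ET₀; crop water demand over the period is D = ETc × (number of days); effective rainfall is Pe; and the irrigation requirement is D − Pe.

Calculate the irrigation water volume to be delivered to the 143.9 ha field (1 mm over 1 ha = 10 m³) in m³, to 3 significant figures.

102000 m³

ET₀ = 0.26 × (0.46 × 23.3 + 8.13) = 0.26 × 18.848 = 4.9005 mm/d
ETc = Kc × ET₀ = 1.02 × 4.9005 = 4.9985 mm/d
Crop demand D = ETc × 30 d = 4.9985 × 30 = 149.955 mm
Pe = 0.63 × 125.5 = 79.065 mm
D − Pe = 149.955 − 79.065 = 70.890 mm
Volume = 70.890 mm × 143.9 ha × 10 = 102010.7 m³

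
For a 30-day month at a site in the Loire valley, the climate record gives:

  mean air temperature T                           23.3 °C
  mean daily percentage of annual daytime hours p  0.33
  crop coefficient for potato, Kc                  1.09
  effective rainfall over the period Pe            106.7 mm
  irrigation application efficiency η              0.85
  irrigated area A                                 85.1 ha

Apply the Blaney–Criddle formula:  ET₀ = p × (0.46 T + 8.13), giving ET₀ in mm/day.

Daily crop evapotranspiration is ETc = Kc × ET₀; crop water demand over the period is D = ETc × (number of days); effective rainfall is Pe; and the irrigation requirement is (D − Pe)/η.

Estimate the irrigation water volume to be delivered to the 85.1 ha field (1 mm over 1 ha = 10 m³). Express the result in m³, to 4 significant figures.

ET₀ = 0.33 × (0.46 × 23.3 + 8.13) = 0.33 × 18.848 = 6.2198 mm/d
ETc = Kc × ET₀ = 1.09 × 6.2198 = 6.7796 mm/d
Crop demand D = ETc × 30 d = 6.7796 × 30 = 203.388 mm
D − Pe = 203.388 − 106.7 = 96.688 mm
Gross irrigation = 96.688 / 0.85 = 113.751 mm
Volume = 113.751 mm × 85.1 ha × 10 = 96802.1 m³

96800 m³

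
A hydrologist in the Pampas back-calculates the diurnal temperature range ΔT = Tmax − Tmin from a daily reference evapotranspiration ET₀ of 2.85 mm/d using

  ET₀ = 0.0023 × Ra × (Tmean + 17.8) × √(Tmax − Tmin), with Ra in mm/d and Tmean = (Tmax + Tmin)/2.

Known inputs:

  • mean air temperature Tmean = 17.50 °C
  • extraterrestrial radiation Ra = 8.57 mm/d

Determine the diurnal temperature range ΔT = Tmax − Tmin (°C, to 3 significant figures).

16.8 °C

√ΔT = ET₀ / [0.0023 × Ra × (Tmean+17.8)] = 2.85 / (0.0023 × 8.57 × 35.30) = 4.0960
ΔT = 4.0960² = 16.777 °C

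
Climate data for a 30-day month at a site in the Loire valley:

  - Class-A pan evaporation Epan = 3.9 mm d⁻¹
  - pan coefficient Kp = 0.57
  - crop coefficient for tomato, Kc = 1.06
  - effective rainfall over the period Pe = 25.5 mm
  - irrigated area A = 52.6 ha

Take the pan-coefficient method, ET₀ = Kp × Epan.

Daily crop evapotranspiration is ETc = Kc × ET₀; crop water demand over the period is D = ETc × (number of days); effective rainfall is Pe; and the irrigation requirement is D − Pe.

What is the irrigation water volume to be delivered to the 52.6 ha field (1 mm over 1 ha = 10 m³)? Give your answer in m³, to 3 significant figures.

ET₀ = 0.57 × 3.9 = 2.2230 mm/d
ETc = Kc × ET₀ = 1.06 × 2.2230 = 2.3564 mm/d
Crop demand D = ETc × 30 d = 2.3564 × 30 = 70.692 mm
D − Pe = 70.692 − 25.5 = 45.192 mm
Volume = 45.192 mm × 52.6 ha × 10 = 23771.0 m³

23800 m³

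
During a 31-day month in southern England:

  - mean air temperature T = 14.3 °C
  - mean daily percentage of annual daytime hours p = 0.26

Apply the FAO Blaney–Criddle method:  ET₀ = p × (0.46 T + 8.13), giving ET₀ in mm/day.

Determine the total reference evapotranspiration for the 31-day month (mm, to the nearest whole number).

119 mm

ET₀ = 0.26 × (0.46 × 14.3 + 8.13) = 0.26 × 14.708 = 3.8241 mm/d
Monthly total = 3.8241 × 31 = 118.547 mm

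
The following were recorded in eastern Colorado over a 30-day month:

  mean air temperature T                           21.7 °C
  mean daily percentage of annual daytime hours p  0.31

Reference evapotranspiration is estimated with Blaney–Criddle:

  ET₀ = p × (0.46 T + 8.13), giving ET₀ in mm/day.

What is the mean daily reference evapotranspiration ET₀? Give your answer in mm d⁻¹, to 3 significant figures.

ET₀ = 0.31 × (0.46 × 21.7 + 8.13) = 0.31 × 18.112 = 5.6147 mm/d

5.61 mm d⁻¹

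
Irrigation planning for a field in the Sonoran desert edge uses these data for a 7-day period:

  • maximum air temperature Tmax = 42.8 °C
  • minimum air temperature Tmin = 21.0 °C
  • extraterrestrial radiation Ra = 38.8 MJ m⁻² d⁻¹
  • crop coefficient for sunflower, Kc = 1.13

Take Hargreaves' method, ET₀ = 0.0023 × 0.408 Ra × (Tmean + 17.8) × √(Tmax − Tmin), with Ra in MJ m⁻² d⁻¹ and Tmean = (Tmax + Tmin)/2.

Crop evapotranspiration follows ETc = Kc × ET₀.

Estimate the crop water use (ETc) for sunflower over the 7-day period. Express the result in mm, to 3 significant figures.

66.8 mm

Tmean = (42.8 + 21.0)/2 = 31.90 °C
0.408 Ra = 0.408 × 38.8 = 15.8304 mm/d equivalent
ET₀ = 0.0023 × 15.8304 × (31.90 + 17.8) × √21.8 = 0.0023 × 15.8304 × 49.70 × 4.6690 = 8.4489 mm/d
ETc = Kc × ET₀ = 1.13 × 8.4489 = 9.5473 mm/d
Over 7 days: 9.5473 × 7 = 66.831 mm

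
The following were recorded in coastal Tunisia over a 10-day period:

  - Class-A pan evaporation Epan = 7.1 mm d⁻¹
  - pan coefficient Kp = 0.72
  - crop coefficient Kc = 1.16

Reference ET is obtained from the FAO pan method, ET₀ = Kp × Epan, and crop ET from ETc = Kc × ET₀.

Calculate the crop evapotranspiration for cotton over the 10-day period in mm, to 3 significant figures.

ET₀ = 0.72 × 7.1 = 5.1120 mm/d
ETc = Kc × ET₀ = 1.16 × 5.1120 = 5.9299 mm/d
Over 10 days: 5.9299 × 10 = 59.299 mm

59.3 mm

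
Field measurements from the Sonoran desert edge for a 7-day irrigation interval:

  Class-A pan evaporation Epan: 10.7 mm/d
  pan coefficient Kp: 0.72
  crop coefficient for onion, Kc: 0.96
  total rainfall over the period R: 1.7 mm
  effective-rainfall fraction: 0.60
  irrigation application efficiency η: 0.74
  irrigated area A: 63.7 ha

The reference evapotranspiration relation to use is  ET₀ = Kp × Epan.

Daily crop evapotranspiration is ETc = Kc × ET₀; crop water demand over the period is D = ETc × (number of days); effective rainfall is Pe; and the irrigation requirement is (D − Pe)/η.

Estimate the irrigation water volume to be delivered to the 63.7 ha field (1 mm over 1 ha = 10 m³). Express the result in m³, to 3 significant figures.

43700 m³

ET₀ = 0.72 × 10.7 = 7.7040 mm/d
ETc = Kc × ET₀ = 0.96 × 7.7040 = 7.3958 mm/d
Crop demand D = ETc × 7 d = 7.3958 × 7 = 51.771 mm
Pe = 0.60 × 1.7 = 1.020 mm
D − Pe = 51.771 − 1.020 = 50.751 mm
Gross irrigation = 50.751 / 0.74 = 68.582 mm
Volume = 68.582 mm × 63.7 ha × 10 = 43686.7 m³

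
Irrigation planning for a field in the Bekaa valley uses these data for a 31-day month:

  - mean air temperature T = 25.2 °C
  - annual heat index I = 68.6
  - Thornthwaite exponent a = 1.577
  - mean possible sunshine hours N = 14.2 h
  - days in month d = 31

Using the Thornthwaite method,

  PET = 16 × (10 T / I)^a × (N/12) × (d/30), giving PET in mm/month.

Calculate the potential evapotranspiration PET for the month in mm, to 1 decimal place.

152.3 mm

10T/I = 10 × 25.2 / 68.6 = 3.6735
(10T/I)^a = 3.6735^1.577 = 7.7827
Uncorrected PET = 16 × 7.7827 = 124.523 mm
Correction = (N/12)(d/30) = (14.2/12)(31/30) = 1.2228
PET = 124.523 × 1.2228 = 152.267 mm/month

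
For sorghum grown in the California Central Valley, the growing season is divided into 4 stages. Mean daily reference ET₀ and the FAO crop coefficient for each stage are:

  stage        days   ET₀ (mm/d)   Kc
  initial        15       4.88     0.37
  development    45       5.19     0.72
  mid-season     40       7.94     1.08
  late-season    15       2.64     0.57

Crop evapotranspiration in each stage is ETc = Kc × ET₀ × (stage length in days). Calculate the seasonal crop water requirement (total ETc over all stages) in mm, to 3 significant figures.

initial: 0.37 × 4.88 × 15 = 27.08 mm
development: 0.72 × 5.19 × 45 = 168.16 mm
mid-season: 1.08 × 7.94 × 40 = 343.01 mm
late-season: 0.57 × 2.64 × 15 = 22.57 mm
Seasonal total = 560.82 mm

561 mm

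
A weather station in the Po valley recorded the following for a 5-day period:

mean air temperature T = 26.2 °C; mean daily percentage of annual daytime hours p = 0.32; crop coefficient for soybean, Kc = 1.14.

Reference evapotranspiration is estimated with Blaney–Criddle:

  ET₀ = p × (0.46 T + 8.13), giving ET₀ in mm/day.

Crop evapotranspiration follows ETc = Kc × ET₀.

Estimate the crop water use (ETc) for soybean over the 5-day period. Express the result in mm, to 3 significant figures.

ET₀ = 0.32 × (0.46 × 26.2 + 8.13) = 0.32 × 20.182 = 6.4582 mm/d
ETc = Kc × ET₀ = 1.14 × 6.4582 = 7.3623 mm/d
Over 5 days: 7.3623 × 5 = 36.812 mm

36.8 mm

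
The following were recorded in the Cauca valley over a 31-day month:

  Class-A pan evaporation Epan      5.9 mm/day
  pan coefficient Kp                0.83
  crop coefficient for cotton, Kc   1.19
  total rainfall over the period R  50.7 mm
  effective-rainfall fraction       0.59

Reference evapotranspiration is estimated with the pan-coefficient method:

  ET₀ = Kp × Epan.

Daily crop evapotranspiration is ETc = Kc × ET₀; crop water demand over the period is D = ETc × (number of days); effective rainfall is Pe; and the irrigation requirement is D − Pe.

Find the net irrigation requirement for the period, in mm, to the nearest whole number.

151 mm

ET₀ = 0.83 × 5.9 = 4.8970 mm/d
ETc = Kc × ET₀ = 1.19 × 4.8970 = 5.8274 mm/d
Crop demand D = ETc × 31 d = 5.8274 × 31 = 180.649 mm
Pe = 0.59 × 50.7 = 29.913 mm
D − Pe = 180.649 − 29.913 = 150.736 mm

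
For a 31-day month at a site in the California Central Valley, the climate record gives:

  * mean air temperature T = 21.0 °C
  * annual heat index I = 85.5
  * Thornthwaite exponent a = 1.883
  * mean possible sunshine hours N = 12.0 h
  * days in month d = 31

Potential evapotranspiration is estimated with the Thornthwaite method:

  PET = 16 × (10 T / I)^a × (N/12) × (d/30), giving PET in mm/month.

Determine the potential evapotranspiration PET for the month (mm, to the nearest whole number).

90 mm

10T/I = 10 × 21.0 / 85.5 = 2.4561
(10T/I)^a = 2.4561^1.883 = 5.4304
Uncorrected PET = 16 × 5.4304 = 86.886 mm
Correction = (N/12)(d/30) = (12.0/12)(31/30) = 1.0333
PET = 86.886 × 1.0333 = 89.779 mm/month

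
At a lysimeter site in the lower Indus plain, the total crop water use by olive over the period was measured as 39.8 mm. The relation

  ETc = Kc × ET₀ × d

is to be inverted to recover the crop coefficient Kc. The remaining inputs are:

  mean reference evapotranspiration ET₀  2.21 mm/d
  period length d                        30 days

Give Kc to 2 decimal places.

ETc = Kc × ET₀ × d  ⇒  Kc = ETc / (ET₀ × d)
Kc = 39.8 / (2.21 × 30) = 39.8 / 66.30 = 0.6003

0.60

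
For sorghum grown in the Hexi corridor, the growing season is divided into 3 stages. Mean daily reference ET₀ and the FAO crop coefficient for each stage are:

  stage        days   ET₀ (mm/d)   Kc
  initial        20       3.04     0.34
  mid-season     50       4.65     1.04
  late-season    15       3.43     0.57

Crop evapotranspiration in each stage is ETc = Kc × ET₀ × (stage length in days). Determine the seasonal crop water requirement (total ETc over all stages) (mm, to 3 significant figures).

292 mm

initial: 0.34 × 3.04 × 20 = 20.67 mm
mid-season: 1.04 × 4.65 × 50 = 241.80 mm
late-season: 0.57 × 3.43 × 15 = 29.33 mm
Seasonal total = 291.80 mm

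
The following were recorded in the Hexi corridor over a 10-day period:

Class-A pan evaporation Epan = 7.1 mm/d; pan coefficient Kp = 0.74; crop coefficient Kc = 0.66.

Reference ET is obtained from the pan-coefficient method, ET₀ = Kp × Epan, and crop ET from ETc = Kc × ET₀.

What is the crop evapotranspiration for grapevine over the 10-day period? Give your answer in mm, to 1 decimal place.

34.7 mm

ET₀ = 0.74 × 7.1 = 5.2540 mm/d
ETc = Kc × ET₀ = 0.66 × 5.2540 = 3.4676 mm/d
Over 10 days: 3.4676 × 10 = 34.676 mm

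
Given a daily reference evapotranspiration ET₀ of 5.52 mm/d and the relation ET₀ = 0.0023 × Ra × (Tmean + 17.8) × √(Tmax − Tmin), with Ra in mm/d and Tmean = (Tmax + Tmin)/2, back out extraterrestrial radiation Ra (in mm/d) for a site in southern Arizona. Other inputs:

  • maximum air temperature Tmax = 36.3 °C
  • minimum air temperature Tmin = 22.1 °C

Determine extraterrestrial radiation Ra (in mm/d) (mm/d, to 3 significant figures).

Tmean = 29.20 °C; √ΔT = 3.7683
Ra = ET₀ / [0.0023 × (Tmean+17.8) × √ΔT] = 5.52 / (0.0023 × 47.00 × 3.7683) = 13.551 mm/d

13.6 mm/d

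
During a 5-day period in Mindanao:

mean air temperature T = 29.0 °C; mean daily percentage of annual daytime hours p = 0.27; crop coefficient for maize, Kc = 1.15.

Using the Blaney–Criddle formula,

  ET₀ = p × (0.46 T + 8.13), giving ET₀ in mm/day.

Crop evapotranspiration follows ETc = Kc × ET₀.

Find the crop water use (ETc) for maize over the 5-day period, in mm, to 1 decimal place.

ET₀ = 0.27 × (0.46 × 29.0 + 8.13) = 0.27 × 21.470 = 5.7969 mm/d
ETc = Kc × ET₀ = 1.15 × 5.7969 = 6.6664 mm/d
Over 5 days: 6.6664 × 5 = 33.332 mm

33.3 mm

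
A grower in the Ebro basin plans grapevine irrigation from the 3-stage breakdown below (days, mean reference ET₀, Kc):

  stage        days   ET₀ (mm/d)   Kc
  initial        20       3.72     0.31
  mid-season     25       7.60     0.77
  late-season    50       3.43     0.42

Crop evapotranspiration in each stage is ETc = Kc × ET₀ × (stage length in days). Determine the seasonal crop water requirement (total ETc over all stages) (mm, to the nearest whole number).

initial: 0.31 × 3.72 × 20 = 23.06 mm
mid-season: 0.77 × 7.60 × 25 = 146.30 mm
late-season: 0.42 × 3.43 × 50 = 72.03 mm
Seasonal total = 241.39 mm

241 mm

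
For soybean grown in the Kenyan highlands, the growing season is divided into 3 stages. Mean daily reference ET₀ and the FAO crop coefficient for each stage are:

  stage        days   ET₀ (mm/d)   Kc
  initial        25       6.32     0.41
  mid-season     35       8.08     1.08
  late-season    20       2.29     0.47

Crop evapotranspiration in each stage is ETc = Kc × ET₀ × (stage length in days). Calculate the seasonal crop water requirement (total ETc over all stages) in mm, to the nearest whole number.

initial: 0.41 × 6.32 × 25 = 64.78 mm
mid-season: 1.08 × 8.08 × 35 = 305.42 mm
late-season: 0.47 × 2.29 × 20 = 21.53 mm
Seasonal total = 391.73 mm

392 mm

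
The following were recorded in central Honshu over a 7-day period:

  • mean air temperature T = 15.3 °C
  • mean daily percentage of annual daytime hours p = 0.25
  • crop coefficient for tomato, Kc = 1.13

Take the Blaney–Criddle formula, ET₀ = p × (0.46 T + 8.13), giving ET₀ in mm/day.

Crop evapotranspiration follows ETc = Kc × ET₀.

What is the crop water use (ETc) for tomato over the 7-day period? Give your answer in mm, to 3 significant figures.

ET₀ = 0.25 × (0.46 × 15.3 + 8.13) = 0.25 × 15.168 = 3.7920 mm/d
ETc = Kc × ET₀ = 1.13 × 3.7920 = 4.2850 mm/d
Over 7 days: 4.2850 × 7 = 29.995 mm

30.0 mm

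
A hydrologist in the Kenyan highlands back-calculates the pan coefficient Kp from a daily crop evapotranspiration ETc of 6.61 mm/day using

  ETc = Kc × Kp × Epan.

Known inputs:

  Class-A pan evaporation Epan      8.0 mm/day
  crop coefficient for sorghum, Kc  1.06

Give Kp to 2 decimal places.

ETc = Kc × Kp × Epan  ⇒  Kp = ETc / (Kc × Epan)
Kp = 6.61 / (1.06 × 8.0) = 6.61 / 8.480 = 0.7795

0.78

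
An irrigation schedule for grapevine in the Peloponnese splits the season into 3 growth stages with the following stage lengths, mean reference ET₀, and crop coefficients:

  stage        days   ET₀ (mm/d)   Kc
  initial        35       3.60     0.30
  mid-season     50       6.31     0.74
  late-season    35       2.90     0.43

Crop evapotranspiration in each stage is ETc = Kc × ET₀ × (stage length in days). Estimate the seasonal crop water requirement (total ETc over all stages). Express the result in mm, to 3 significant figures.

initial: 0.30 × 3.60 × 35 = 37.80 mm
mid-season: 0.74 × 6.31 × 50 = 233.47 mm
late-season: 0.43 × 2.90 × 35 = 43.65 mm
Seasonal total = 314.92 mm

315 mm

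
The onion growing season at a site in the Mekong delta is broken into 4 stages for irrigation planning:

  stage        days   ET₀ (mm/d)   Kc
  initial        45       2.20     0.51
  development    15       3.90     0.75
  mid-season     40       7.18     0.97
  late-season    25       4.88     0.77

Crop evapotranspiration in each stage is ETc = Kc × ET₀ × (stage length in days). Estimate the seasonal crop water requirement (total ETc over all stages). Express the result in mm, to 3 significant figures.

467 mm

initial: 0.51 × 2.20 × 45 = 50.49 mm
development: 0.75 × 3.90 × 15 = 43.88 mm
mid-season: 0.97 × 7.18 × 40 = 278.58 mm
late-season: 0.77 × 4.88 × 25 = 93.94 mm
Seasonal total = 466.89 mm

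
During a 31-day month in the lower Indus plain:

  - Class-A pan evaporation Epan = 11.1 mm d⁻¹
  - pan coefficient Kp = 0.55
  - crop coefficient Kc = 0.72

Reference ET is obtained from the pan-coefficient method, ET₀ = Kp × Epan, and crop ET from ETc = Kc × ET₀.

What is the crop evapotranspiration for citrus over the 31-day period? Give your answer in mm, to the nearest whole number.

ET₀ = 0.55 × 11.1 = 6.1050 mm/d
ETc = Kc × ET₀ = 0.72 × 6.1050 = 4.3956 mm/d
Over 31 days: 4.3956 × 31 = 136.264 mm

136 mm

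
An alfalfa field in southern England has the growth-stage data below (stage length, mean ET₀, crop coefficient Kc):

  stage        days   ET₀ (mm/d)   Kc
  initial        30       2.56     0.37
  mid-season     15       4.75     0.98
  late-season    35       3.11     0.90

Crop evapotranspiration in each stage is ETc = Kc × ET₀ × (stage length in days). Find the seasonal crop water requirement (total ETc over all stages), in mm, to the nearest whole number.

196 mm

initial: 0.37 × 2.56 × 30 = 28.42 mm
mid-season: 0.98 × 4.75 × 15 = 69.83 mm
late-season: 0.90 × 3.11 × 35 = 97.97 mm
Seasonal total = 196.22 mm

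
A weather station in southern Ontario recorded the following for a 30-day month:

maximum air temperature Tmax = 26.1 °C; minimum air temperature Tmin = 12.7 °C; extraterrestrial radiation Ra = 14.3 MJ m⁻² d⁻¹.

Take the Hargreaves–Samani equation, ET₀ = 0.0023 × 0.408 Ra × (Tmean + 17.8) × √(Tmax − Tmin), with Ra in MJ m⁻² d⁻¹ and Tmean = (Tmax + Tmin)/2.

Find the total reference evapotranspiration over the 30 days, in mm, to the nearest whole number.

Tmean = (26.1 + 12.7)/2 = 19.40 °C
0.408 Ra = 0.408 × 14.3 = 5.8344 mm/d equivalent
ET₀ = 0.0023 × 5.8344 × (19.40 + 17.8) × √13.4 = 0.0023 × 5.8344 × 37.20 × 3.6606 = 1.8273 mm/d
Over 30 days: 1.8273 × 30 = 54.819 mm

55 mm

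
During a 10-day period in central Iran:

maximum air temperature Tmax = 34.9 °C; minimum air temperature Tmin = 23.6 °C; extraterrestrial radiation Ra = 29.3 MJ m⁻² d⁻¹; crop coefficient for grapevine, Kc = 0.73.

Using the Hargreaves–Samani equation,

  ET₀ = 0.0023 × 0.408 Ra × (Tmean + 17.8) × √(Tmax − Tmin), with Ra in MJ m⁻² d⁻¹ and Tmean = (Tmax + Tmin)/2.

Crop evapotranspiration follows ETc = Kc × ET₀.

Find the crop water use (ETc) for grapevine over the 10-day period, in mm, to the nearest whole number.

Tmean = (34.9 + 23.6)/2 = 29.25 °C
0.408 Ra = 0.408 × 29.3 = 11.9544 mm/d equivalent
ET₀ = 0.0023 × 11.9544 × (29.25 + 17.8) × √11.3 = 0.0023 × 11.9544 × 47.05 × 3.3615 = 4.3486 mm/d
ETc = Kc × ET₀ = 0.73 × 4.3486 = 3.1745 mm/d
Over 10 days: 3.1745 × 10 = 31.745 mm

32 mm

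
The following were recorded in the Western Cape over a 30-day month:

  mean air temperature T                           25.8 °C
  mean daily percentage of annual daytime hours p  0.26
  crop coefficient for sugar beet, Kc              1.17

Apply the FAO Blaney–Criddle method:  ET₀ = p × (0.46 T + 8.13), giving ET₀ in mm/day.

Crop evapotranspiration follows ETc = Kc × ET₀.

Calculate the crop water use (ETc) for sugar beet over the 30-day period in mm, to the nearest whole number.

183 mm

ET₀ = 0.26 × (0.46 × 25.8 + 8.13) = 0.26 × 19.998 = 5.1995 mm/d
ETc = Kc × ET₀ = 1.17 × 5.1995 = 6.0834 mm/d
Over 30 days: 6.0834 × 30 = 182.502 mm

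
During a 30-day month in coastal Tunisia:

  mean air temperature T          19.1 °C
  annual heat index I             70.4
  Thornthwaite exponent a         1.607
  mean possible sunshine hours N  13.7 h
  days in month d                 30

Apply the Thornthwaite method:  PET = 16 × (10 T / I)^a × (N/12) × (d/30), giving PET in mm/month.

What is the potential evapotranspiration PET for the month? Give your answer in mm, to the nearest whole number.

91 mm

10T/I = 10 × 19.1 / 70.4 = 2.7131
(10T/I)^a = 2.7131^1.607 = 4.9726
Uncorrected PET = 16 × 4.9726 = 79.562 mm
Correction = (N/12)(d/30) = (13.7/12)(30/30) = 1.1417
PET = 79.562 × 1.1417 = 90.836 mm/month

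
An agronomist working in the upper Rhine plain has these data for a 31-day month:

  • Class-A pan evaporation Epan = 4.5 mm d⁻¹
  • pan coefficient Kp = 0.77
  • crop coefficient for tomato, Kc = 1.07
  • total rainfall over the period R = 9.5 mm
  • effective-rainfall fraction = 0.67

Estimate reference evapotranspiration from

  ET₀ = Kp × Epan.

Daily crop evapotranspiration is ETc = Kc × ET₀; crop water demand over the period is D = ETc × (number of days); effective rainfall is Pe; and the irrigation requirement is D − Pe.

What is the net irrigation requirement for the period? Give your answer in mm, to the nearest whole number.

109 mm

ET₀ = 0.77 × 4.5 = 3.4650 mm/d
ETc = Kc × ET₀ = 1.07 × 3.4650 = 3.7076 mm/d
Crop demand D = ETc × 31 d = 3.7076 × 31 = 114.936 mm
Pe = 0.67 × 9.5 = 6.365 mm
D − Pe = 114.936 − 6.365 = 108.571 mm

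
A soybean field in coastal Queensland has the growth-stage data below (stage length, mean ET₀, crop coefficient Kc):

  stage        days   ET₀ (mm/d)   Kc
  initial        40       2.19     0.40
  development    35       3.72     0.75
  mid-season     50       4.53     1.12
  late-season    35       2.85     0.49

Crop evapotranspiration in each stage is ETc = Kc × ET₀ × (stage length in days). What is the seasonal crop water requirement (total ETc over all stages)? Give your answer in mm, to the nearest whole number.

initial: 0.40 × 2.19 × 40 = 35.04 mm
development: 0.75 × 3.72 × 35 = 97.65 mm
mid-season: 1.12 × 4.53 × 50 = 253.68 mm
late-season: 0.49 × 2.85 × 35 = 48.88 mm
Seasonal total = 435.25 mm

435 mm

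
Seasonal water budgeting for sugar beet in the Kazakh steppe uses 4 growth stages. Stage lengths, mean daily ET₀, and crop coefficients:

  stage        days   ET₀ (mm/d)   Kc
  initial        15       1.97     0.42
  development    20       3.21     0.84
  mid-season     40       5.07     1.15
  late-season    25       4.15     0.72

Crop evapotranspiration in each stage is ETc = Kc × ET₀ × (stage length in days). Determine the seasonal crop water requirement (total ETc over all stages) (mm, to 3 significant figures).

374 mm

initial: 0.42 × 1.97 × 15 = 12.41 mm
development: 0.84 × 3.21 × 20 = 53.93 mm
mid-season: 1.15 × 5.07 × 40 = 233.22 mm
late-season: 0.72 × 4.15 × 25 = 74.70 mm
Seasonal total = 374.26 mm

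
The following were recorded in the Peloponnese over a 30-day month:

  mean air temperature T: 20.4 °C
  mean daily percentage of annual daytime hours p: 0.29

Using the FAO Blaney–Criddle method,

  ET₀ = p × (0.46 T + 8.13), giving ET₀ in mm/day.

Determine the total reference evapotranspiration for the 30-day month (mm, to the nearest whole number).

152 mm

ET₀ = 0.29 × (0.46 × 20.4 + 8.13) = 0.29 × 17.514 = 5.0791 mm/d
Monthly total = 5.0791 × 30 = 152.373 mm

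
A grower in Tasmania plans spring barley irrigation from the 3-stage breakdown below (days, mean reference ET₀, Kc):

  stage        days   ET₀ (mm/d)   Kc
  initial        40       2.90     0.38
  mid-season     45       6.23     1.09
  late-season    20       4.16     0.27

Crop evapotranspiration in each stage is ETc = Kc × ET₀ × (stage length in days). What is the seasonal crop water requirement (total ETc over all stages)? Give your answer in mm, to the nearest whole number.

372 mm

initial: 0.38 × 2.90 × 40 = 44.08 mm
mid-season: 1.09 × 6.23 × 45 = 305.58 mm
late-season: 0.27 × 4.16 × 20 = 22.46 mm
Seasonal total = 372.12 mm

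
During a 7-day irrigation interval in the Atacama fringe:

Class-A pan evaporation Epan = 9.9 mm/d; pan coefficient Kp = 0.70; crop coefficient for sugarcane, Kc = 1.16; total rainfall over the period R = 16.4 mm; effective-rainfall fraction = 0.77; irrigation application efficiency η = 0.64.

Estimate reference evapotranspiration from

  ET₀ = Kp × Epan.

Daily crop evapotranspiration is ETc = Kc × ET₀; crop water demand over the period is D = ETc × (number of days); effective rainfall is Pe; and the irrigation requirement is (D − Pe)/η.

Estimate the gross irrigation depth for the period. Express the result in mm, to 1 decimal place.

68.2 mm

ET₀ = 0.70 × 9.9 = 6.9300 mm/d
ETc = Kc × ET₀ = 1.16 × 6.9300 = 8.0388 mm/d
Crop demand D = ETc × 7 d = 8.0388 × 7 = 56.272 mm
Pe = 0.77 × 16.4 = 12.628 mm
D − Pe = 56.272 − 12.628 = 43.644 mm
Gross irrigation = 43.644 / 0.64 = 68.194 mm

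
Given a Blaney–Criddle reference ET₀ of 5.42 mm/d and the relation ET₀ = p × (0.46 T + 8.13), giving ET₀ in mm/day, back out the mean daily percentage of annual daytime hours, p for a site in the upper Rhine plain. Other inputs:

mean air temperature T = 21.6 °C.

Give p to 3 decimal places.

p = ET₀ / (0.46 T + 8.13) = 5.42 / (0.46 × 21.6 + 8.13) = 5.42 / 18.066 = 0.3000

0.300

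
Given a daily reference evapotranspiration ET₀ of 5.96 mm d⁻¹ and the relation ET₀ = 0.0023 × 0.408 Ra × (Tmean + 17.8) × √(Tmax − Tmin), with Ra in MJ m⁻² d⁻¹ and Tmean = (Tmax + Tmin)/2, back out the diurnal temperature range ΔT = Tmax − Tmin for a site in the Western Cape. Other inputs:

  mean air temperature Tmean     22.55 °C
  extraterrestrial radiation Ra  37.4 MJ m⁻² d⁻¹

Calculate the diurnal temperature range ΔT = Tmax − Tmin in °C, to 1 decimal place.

17.7 °C

√ΔT = ET₀ / [0.0023 × 0.408 × Ra × (Tmean+17.8)] = 5.96 / (0.0023 × 15.2592 × 40.35) = 4.2087
ΔT = 4.2087² = 17.713 °C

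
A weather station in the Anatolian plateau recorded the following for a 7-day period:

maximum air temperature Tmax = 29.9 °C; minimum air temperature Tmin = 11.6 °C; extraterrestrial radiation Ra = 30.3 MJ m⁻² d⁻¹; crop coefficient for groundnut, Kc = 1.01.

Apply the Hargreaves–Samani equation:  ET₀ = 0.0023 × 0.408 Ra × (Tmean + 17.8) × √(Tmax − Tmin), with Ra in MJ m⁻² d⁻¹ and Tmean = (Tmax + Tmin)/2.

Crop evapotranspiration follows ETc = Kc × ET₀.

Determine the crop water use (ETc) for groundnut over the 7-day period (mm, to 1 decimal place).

33.2 mm

Tmean = (29.9 + 11.6)/2 = 20.75 °C
0.408 Ra = 0.408 × 30.3 = 12.3624 mm/d equivalent
ET₀ = 0.0023 × 12.3624 × (20.75 + 17.8) × √18.3 = 0.0023 × 12.3624 × 38.55 × 4.2778 = 4.6889 mm/d
ETc = Kc × ET₀ = 1.01 × 4.6889 = 4.7358 mm/d
Over 7 days: 4.7358 × 7 = 33.151 mm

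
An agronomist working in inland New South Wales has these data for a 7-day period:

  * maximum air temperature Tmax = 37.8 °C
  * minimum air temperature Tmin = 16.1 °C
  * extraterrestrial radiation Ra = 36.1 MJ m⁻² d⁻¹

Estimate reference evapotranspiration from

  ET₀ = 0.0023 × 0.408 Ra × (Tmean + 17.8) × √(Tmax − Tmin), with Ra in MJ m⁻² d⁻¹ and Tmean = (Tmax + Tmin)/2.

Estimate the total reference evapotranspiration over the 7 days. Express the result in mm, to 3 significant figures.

49.4 mm

Tmean = (37.8 + 16.1)/2 = 26.95 °C
0.408 Ra = 0.408 × 36.1 = 14.7288 mm/d equivalent
ET₀ = 0.0023 × 14.7288 × (26.95 + 17.8) × √21.7 = 0.0023 × 14.7288 × 44.75 × 4.6583 = 7.0618 mm/d
Over 7 days: 7.0618 × 7 = 49.433 mm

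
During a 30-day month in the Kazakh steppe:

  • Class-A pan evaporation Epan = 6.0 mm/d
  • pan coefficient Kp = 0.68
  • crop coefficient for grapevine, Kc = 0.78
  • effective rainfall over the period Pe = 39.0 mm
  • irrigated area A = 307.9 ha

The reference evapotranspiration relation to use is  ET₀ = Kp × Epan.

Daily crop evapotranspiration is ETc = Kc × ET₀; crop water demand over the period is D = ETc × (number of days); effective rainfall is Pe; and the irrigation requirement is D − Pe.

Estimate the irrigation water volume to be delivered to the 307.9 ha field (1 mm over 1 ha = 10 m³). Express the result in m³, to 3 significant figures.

ET₀ = 0.68 × 6.0 = 4.0800 mm/d
ETc = Kc × ET₀ = 0.78 × 4.0800 = 3.1824 mm/d
Crop demand D = ETc × 30 d = 3.1824 × 30 = 95.472 mm
D − Pe = 95.472 − 39.0 = 56.472 mm
Volume = 56.472 mm × 307.9 ha × 10 = 173877.3 m³

174000 m³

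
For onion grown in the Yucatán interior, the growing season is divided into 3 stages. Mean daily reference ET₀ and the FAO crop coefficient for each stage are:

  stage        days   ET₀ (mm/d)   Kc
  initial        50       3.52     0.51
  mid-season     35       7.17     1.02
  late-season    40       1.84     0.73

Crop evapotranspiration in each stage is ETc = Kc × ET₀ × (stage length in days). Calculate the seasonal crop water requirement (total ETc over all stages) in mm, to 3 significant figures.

initial: 0.51 × 3.52 × 50 = 89.76 mm
mid-season: 1.02 × 7.17 × 35 = 255.97 mm
late-season: 0.73 × 1.84 × 40 = 53.73 mm
Seasonal total = 399.46 mm

399 mm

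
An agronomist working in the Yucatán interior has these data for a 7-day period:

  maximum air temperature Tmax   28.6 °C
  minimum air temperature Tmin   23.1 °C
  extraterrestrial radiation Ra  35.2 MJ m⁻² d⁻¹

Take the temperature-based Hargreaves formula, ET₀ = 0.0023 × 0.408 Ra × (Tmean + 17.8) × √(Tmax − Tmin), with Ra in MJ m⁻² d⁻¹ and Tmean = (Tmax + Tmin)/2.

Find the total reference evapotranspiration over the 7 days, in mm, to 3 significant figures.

23.7 mm

Tmean = (28.6 + 23.1)/2 = 25.85 °C
0.408 Ra = 0.408 × 35.2 = 14.3616 mm/d equivalent
ET₀ = 0.0023 × 14.3616 × (25.85 + 17.8) × √5.5 = 0.0023 × 14.3616 × 43.65 × 2.3452 = 3.3814 mm/d
Over 7 days: 3.3814 × 7 = 23.670 mm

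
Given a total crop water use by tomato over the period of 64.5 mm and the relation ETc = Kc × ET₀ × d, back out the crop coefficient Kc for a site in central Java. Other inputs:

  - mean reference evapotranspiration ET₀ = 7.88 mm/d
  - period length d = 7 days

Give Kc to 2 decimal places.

1.17

ETc = Kc × ET₀ × d  ⇒  Kc = ETc / (ET₀ × d)
Kc = 64.5 / (7.88 × 7) = 64.5 / 55.16 = 1.1693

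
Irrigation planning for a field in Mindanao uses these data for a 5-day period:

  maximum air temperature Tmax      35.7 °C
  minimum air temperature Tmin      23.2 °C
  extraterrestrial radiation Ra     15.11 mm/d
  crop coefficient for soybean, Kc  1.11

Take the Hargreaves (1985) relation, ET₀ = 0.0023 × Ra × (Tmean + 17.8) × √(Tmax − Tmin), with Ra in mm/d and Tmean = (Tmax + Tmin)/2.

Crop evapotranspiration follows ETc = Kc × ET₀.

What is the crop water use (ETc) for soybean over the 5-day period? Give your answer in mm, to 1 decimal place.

Tmean = (35.7 + 23.2)/2 = 29.45 °C
ET₀ = 0.0023 × 15.11 × (29.45 + 17.8) × √12.5 = 0.0023 × 15.11 × 47.25 × 3.5355 = 5.8056 mm/d
ETc = Kc × ET₀ = 1.11 × 5.8056 = 6.4442 mm/d
Over 5 days: 6.4442 × 5 = 32.221 mm

32.2 mm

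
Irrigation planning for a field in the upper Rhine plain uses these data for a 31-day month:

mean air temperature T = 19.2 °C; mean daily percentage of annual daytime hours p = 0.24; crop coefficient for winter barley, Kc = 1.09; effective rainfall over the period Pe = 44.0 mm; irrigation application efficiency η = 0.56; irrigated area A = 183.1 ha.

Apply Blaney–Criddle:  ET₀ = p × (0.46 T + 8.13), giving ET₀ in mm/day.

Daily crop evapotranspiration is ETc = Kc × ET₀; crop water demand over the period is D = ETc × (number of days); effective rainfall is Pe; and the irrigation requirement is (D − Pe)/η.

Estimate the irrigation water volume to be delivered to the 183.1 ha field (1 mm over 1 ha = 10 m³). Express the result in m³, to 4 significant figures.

305900 m³

ET₀ = 0.24 × (0.46 × 19.2 + 8.13) = 0.24 × 16.962 = 4.0709 mm/d
ETc = Kc × ET₀ = 1.09 × 4.0709 = 4.4373 mm/d
Crop demand D = ETc × 31 d = 4.4373 × 31 = 137.556 mm
D − Pe = 137.556 − 44.0 = 93.556 mm
Gross irrigation = 93.556 / 0.56 = 167.064 mm
Volume = 167.064 mm × 183.1 ha × 10 = 305894.2 m³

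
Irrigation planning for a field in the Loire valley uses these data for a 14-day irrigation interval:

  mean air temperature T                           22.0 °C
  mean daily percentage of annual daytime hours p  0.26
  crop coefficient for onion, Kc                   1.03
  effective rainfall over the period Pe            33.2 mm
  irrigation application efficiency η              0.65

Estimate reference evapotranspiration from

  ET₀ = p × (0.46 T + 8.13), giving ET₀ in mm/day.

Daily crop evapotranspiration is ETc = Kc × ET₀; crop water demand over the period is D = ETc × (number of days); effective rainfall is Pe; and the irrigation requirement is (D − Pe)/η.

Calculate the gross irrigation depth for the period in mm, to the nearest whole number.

54 mm

ET₀ = 0.26 × (0.46 × 22.0 + 8.13) = 0.26 × 18.250 = 4.7450 mm/d
ETc = Kc × ET₀ = 1.03 × 4.7450 = 4.8874 mm/d
Crop demand D = ETc × 14 d = 4.8874 × 14 = 68.424 mm
D − Pe = 68.424 − 33.2 = 35.224 mm
Gross irrigation = 35.224 / 0.65 = 54.191 mm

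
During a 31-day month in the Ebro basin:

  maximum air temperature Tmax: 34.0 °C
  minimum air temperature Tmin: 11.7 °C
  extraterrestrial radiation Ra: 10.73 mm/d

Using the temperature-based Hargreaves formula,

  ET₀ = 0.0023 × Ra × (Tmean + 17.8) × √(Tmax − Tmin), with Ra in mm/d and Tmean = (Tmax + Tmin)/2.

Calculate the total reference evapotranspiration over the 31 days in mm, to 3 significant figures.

Tmean = (34.0 + 11.7)/2 = 22.85 °C
ET₀ = 0.0023 × 10.73 × (22.85 + 17.8) × √22.3 = 0.0023 × 10.73 × 40.65 × 4.7223 = 4.7374 mm/d
Over 31 days: 4.7374 × 31 = 146.859 mm

147 mm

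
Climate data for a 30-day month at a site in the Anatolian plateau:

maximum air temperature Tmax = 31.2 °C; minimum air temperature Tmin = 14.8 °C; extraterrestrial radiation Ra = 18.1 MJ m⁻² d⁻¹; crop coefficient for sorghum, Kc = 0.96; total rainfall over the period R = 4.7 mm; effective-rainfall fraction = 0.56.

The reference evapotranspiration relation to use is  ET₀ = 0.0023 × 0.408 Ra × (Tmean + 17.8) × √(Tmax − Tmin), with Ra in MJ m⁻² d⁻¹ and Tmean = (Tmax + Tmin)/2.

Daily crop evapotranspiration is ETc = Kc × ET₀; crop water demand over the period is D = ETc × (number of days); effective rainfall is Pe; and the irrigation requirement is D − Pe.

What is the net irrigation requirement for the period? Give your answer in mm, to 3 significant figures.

78.2 mm

Tmean = (31.2 + 14.8)/2 = 23.00 °C
0.408 Ra = 0.408 × 18.1 = 7.3848 mm/d equivalent
ET₀ = 0.0023 × 7.3848 × (23.00 + 17.8) × √16.4 = 0.0023 × 7.3848 × 40.80 × 4.0497 = 2.8064 mm/d
ETc = Kc × ET₀ = 0.96 × 2.8064 = 2.6941 mm/d
Crop demand D = ETc × 30 d = 2.6941 × 30 = 80.823 mm
Pe = 0.56 × 4.7 = 2.632 mm
D − Pe = 80.823 − 2.632 = 78.191 mm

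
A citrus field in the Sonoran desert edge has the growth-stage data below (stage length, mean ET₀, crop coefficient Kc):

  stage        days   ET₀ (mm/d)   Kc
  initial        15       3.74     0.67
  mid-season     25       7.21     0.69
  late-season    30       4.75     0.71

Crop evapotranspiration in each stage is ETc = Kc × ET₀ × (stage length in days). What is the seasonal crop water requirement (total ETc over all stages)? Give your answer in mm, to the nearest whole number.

initial: 0.67 × 3.74 × 15 = 37.59 mm
mid-season: 0.69 × 7.21 × 25 = 124.37 mm
late-season: 0.71 × 4.75 × 30 = 101.18 mm
Seasonal total = 263.14 mm

263 mm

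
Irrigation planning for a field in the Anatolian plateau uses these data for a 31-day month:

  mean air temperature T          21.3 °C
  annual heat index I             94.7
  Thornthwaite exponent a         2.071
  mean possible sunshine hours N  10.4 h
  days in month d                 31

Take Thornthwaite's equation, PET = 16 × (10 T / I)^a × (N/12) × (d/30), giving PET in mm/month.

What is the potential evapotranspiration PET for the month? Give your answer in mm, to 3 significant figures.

10T/I = 10 × 21.3 / 94.7 = 2.2492
(10T/I)^a = 2.2492^2.071 = 5.3586
Uncorrected PET = 16 × 5.3586 = 85.738 mm
Correction = (N/12)(d/30) = (10.4/12)(31/30) = 0.8956
PET = 85.738 × 0.8956 = 76.787 mm/month

76.8 mm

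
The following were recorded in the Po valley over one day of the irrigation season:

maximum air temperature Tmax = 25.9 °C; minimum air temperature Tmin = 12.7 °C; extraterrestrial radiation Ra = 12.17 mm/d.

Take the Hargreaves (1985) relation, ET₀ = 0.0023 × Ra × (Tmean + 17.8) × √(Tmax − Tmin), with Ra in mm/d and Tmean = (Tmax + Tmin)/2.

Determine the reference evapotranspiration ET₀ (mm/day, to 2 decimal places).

Tmean = (25.9 + 12.7)/2 = 19.30 °C
ET₀ = 0.0023 × 12.17 × (19.30 + 17.8) × √13.2 = 0.0023 × 12.17 × 37.10 × 3.6332 = 3.7730 mm/d

3.77 mm/day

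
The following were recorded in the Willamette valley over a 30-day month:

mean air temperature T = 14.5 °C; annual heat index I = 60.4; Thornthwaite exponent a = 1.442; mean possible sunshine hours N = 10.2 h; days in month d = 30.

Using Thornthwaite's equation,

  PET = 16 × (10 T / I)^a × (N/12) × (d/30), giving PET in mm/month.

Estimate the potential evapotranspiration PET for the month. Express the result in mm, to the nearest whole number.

10T/I = 10 × 14.5 / 60.4 = 2.4007
(10T/I)^a = 2.4007^1.442 = 3.5355
Uncorrected PET = 16 × 3.5355 = 56.568 mm
Correction = (N/12)(d/30) = (10.2/12)(30/30) = 0.8500
PET = 56.568 × 0.8500 = 48.083 mm/month

48 mm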